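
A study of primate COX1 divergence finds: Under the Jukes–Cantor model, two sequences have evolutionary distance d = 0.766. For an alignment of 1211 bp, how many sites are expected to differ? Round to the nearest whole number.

Invert JC69: p = (3/4)(1 − e^(−4d/3)) = 0.75 × (1 − e^(-1.021333)) = 0.75 × (1 − 0.360115) = 0.479914.
Expected differing sites = pL ≈ 0.479914 × 1211 = 581.175854 ≈ 581.

581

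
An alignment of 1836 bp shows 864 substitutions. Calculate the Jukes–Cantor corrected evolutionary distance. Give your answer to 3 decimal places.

0.741

p = 864/1836 ≈ 0.470588.
d = −(3/4) ln(1 − 4p/3) = −0.75 ln(1 − 0.627451) = −0.75 ln(0.372549)
  = −0.75 × (-0.987387) = 0.740540 substitutions/site.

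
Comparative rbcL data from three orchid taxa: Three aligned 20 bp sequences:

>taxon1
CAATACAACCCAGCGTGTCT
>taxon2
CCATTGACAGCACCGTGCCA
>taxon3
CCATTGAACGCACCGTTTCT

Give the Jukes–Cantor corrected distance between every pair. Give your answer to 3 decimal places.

d(taxon1,taxon2) = 0.687, d(taxon1,taxon3) = 0.383, d(taxon2,taxon3) = 0.304

taxon1–taxon2: 9/20 sites differ → p = 0.45, d = −0.75 ln(1 − 0.6) = 0.687218 ≈ 0.687.
taxon1–taxon3: 6/20 sites differ → p = 0.3, d = −0.75 ln(1 − 0.4) = 0.383119 ≈ 0.383.
taxon2–taxon3: 5/20 sites differ → p = 0.25, d = −0.75 ln(1 − 0.333333) = 0.304098 ≈ 0.304.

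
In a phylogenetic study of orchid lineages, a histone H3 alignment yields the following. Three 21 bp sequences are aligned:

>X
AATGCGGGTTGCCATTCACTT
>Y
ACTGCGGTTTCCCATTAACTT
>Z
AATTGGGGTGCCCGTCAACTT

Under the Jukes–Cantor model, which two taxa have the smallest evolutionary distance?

X–Y: 4/21 differ, p = 0.190, d = 0.220.
X–Z: 7/21 differ, p = 0.333, d = 0.441.
Y–Z: 7/21 differ, p = 0.333, d = 0.441.
The smallest distance is between X and Y.

X and Y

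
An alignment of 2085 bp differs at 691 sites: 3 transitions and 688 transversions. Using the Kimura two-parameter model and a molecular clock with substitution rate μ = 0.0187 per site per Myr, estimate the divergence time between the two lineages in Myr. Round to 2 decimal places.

P = 3/2085 ≈ 0.001439 and Q = 688/2085 ≈ 0.329976.
Under the Kimura two-parameter model, d = −½ ln(1 − 2P − Q) − ¼ ln(1 − 2Q).
1 − 2P − Q = 0.667146, giving −½ ln(0.667146) = 0.202373.
1 − 2Q = 0.340048, giving −¼ ln(0.340048) = 0.269667.
d = 0.202373 + 0.269667 = 0.472040.
Under a molecular clock d = 2μt, so t = d/(2μ) = 0.472040 / (2 × 0.0187) = 12.62 Myr.

12.62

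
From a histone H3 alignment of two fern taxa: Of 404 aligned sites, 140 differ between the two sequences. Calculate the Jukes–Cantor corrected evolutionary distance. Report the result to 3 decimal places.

0.465

p = 140/404 ≈ 0.346535.
d = −(3/4) ln(1 − 4p/3) = −0.75 ln(1 − 0.462047) = −0.75 ln(0.537953)
  = −0.75 × (-0.619984) = 0.464988 substitutions/site.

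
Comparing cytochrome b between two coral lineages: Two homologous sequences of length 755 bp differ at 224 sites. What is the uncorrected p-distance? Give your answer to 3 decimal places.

p = 224/755 = 0.296688… ≈ 0.297 (to 3 d.p.).

0.297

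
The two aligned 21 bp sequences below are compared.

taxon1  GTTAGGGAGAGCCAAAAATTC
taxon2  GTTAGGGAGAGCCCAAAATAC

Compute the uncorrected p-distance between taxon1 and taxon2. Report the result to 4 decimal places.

The sequences differ at 2 of 21 positions (sites 14, 20).
p = 2/21 = 0.095238… ≈ 0.0952 (to 4 d.p.).

0.0952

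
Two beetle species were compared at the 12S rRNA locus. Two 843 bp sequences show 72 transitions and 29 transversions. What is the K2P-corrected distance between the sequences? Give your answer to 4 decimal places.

0.1327

P = 72/843 ≈ 0.085409 and Q = 29/843 ≈ 0.034401.
Under the Kimura two-parameter model, d = −½ ln(1 − 2P − Q) − ¼ ln(1 − 2Q).
1 − 2P − Q = 0.794781, giving −½ ln(0.794781) = 0.114844.
1 − 2Q = 0.931198, giving −¼ ln(0.931198) = 0.017821.
d = 0.114844 + 0.017821 = 0.132665.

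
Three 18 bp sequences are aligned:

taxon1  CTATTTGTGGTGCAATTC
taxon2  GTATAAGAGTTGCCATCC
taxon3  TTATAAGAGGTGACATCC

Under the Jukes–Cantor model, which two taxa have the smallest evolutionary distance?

taxon2 and taxon3

taxon1–taxon2: 7/18 differ, p = 0.389, d = 0.548.
taxon1–taxon3: 7/18 differ, p = 0.389, d = 0.548.
taxon2–taxon3: 3/18 differ, p = 0.167, d = 0.188.
The smallest distance is between taxon2 and taxon3.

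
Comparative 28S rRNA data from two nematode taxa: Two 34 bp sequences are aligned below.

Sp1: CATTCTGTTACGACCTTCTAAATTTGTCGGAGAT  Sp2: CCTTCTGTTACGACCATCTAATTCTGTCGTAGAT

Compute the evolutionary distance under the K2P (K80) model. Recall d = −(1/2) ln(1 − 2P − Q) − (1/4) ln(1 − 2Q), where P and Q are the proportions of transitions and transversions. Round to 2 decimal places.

0.16

Of 34 sites, 1 differences are transitions and 4 are transversions, so P = 1/34 ≈ 0.029412 and Q = 4/34 ≈ 0.117647.
Under the Kimura two-parameter model, d = −½ ln(1 − 2P − Q) − ¼ ln(1 − 2Q).
1 − 2P − Q = 0.823529, giving −½ ln(0.823529) = 0.097078.
1 − 2Q = 0.764706, giving −¼ ln(0.764706) = 0.067066.
d = 0.097078 + 0.067066 = 0.164144.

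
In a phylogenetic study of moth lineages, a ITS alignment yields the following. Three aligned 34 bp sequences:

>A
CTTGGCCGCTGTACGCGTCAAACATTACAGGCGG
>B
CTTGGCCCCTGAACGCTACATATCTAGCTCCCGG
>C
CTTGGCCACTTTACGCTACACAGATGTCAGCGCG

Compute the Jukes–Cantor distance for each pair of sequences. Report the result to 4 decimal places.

d(A,B) = 0.4770, d(A,C) = 0.4234, d(B,C) = 0.4770

A–B: 12/34 sites differ → p ≈ 0.352941, d = −0.75 ln(1 − 0.470588) = 0.476991 ≈ 0.4770.
A–C: 11/34 sites differ → p ≈ 0.323529, d = −0.75 ln(1 − 0.431372) = 0.423397 ≈ 0.4234.
B–C: 12/34 sites differ → p ≈ 0.352941, d = −0.75 ln(1 − 0.470588) = 0.476991 ≈ 0.4770.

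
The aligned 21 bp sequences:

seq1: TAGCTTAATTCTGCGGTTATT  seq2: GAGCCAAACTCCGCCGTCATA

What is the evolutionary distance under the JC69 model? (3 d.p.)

0.532

The sequences differ at 8 of 21 sites (1, 5, 6, 9, 12, 15, 18, 21), so p = 8/21 ≈ 0.380952.
d = −(3/4) ln(1 − 4p/3) = −0.75 ln(1 − 0.507936) = −0.75 ln(0.492064)
  = −0.75 × (-0.709146) = 0.531860 substitutions/site.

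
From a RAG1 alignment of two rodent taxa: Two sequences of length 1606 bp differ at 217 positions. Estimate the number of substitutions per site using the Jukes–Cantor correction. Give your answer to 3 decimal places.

0.149

p = 217/1606 ≈ 0.135118.
d = −(3/4) ln(1 − 4p/3) = −0.75 ln(1 − 0.180157) = −0.75 ln(0.819843)
  = −0.75 × (-0.198642) = 0.148982 substitutions/site.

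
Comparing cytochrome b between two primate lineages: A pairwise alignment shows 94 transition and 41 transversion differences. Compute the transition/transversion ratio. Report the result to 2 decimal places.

2.29

R = 94/41 = 2.292682… ≈ 2.29 (to 2 d.p.).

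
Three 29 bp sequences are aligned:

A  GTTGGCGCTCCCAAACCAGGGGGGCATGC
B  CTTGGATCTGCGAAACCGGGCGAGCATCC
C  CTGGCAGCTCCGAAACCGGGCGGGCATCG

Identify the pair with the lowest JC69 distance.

B and C

A–B: 9/29 differ, p = 0.310, d = 0.401.
A–C: 9/29 differ, p = 0.310, d = 0.401.
B–C: 6/29 differ, p = 0.207, d = 0.242.
The smallest distance is between B and C.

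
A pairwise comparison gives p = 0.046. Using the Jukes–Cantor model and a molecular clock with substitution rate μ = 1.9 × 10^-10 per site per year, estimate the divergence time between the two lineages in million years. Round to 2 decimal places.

124.92

d = −(3/4) ln(1 − 4p/3) = −0.75 ln(1 − 0.061333) = −0.75 ln(0.938667)
  = −0.75 × (-0.063294) = 0.047471 substitutions/site.
Under a molecular clock d = 2μt, so t = d/(2μ) = 0.047471 / (2 × 1.9 × 10^-10) = 124.92 million years.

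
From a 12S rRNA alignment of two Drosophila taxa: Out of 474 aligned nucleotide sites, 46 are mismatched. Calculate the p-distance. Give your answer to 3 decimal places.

0.097

p = 46/474 = 0.097046… ≈ 0.097 (to 3 d.p.).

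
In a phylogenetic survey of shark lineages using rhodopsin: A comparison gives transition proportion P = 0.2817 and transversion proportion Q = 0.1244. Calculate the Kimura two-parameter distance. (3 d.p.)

0.654

Under the Kimura two-parameter model, d = −½ ln(1 − 2P − Q) − ¼ ln(1 − 2Q).
1 − 2P − Q = 0.3122, giving −½ ln(0.3122) = 0.582056.
1 − 2Q = 0.7512, giving −¼ ln(0.7512) = 0.071521.
d = 0.582056 + 0.071521 = 0.653577.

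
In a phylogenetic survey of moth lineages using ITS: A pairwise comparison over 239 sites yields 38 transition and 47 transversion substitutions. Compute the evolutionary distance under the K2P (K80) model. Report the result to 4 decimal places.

0.4864

P = 38/239 ≈ 0.158996 and Q = 47/239 ≈ 0.196653.
Under the Kimura two-parameter model, d = −½ ln(1 − 2P − Q) − ¼ ln(1 − 2Q).
1 − 2P − Q = 0.485355, giving −½ ln(0.485355) = 0.361437.
1 − 2Q = 0.606694, giving −¼ ln(0.606694) = 0.124933.
d = 0.361437 + 0.124933 = 0.486370.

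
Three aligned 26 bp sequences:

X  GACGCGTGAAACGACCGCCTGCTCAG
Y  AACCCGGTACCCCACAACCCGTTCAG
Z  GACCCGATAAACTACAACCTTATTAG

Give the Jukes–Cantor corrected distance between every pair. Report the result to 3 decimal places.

d(X,Y) = 0.623, d(X,Z) = 0.464, d(Y,Z) = 0.464

X–Y: 11/26 sites differ → p ≈ 0.423077, d = −0.75 ln(1 − 0.564103) = 0.622762 ≈ 0.623.
X–Z: 9/26 sites differ → p ≈ 0.346154, d = −0.75 ln(1 − 0.461539) = 0.464280 ≈ 0.464.
Y–Z: 9/26 sites differ → p ≈ 0.346154, d = −0.75 ln(1 − 0.461539) = 0.464280 ≈ 0.464.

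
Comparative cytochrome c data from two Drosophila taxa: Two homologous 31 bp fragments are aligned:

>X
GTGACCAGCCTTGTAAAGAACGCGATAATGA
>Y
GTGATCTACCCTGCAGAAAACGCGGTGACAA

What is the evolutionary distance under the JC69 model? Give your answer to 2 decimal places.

The sequences differ at 11 of 31 sites, so p = 11/31 ≈ 0.354839.
d = −(3/4) ln(1 − 4p/3) = −0.75 ln(1 − 0.473119) = −0.75 ln(0.526881)
  = −0.75 × (-0.640781) = 0.480586 substitutions/site.

0.48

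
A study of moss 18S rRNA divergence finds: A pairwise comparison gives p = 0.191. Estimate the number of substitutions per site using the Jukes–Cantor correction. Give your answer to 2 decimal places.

0.22

d = −(3/4) ln(1 − 4p/3) = −0.75 ln(1 − 0.254667) = −0.75 ln(0.745333)
  = −0.75 × (-0.293924) = 0.220443 substitutions/site.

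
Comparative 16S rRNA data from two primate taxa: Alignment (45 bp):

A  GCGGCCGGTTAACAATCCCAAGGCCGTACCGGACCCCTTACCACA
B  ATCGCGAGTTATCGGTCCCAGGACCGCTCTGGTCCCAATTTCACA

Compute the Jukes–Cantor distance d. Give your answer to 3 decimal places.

0.572

The sequences differ at 18 of 45 sites, so p = 18/45 = 0.4.
d = −(3/4) ln(1 − 4p/3) = −0.75 ln(1 − 0.533333) = −0.75 ln(0.466667)
  = −0.75 × (-0.762139) = 0.571604 substitutions/site.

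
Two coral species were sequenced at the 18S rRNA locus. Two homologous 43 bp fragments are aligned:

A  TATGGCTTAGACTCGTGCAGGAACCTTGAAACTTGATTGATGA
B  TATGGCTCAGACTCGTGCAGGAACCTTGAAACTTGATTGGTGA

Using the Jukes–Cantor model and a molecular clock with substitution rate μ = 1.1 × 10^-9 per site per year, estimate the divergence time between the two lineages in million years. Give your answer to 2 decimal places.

21.83

The sequences differ at 2 of 43 sites (8, 40), so p = 2/43 ≈ 0.046512.
d = −(3/4) ln(1 − 4p/3) = −0.75 ln(1 − 0.062016) = −0.75 ln(0.937984)
  = −0.75 × (-0.064022) = 0.048017 substitutions/site.
Under a molecular clock d = 2μt, so t = d/(2μ) = 0.048017 / (2 × 1.1 × 10^-9) = 21.83 million years.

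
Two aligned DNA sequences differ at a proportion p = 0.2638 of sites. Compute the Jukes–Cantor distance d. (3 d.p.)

0.325

d = −(3/4) ln(1 − 4p/3) = −0.75 ln(1 − 0.351733) = −0.75 ln(0.648267)
  = −0.75 × (-0.433453) = 0.325090 substitutions/site.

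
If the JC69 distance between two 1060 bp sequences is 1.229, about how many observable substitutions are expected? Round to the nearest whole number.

641

Invert JC69: p = (3/4)(1 − e^(−4d/3)) = 0.75 × (1 − e^(-1.638667)) = 0.75 × (1 − 0.194239) = 0.604321.
Expected differing sites = pL ≈ 0.604321 × 1060 = 640.58026 ≈ 641.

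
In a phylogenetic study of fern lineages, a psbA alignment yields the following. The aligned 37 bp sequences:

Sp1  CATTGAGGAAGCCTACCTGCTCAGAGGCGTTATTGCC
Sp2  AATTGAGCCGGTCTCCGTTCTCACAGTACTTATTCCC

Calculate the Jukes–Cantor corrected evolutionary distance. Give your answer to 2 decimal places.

0.47

The sequences differ at 13 of 37 sites, so p = 13/37 ≈ 0.351351.
d = −(3/4) ln(1 − 4p/3) = −0.75 ln(1 − 0.468468) = −0.75 ln(0.531532)
  = −0.75 × (-0.631992) = 0.473994 substitutions/site.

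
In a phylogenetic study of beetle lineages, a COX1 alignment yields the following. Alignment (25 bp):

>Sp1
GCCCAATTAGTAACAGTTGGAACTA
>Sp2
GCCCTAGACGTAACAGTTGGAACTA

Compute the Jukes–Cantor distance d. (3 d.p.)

0.180

The sequences differ at 4 of 25 sites (5, 7, 8, 9), so p = 4/25 = 0.16.
d = −(3/4) ln(1 − 4p/3) = −0.75 ln(1 − 0.213333) = −0.75 ln(0.786667)
  = −0.75 × (-0.239950) = 0.179963 substitutions/site.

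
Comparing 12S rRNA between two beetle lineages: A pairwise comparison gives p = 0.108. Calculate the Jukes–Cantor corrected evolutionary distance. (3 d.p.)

d = −(3/4) ln(1 − 4p/3) = −0.75 ln(1 − 0.144) = −0.75 ln(0.856)
  = −0.75 × (-0.155485) = 0.116614 substitutions/site.

0.117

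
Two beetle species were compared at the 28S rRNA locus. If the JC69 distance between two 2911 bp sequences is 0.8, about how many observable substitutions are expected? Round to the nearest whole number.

1432

Invert JC69: p = (3/4)(1 − e^(−4d/3)) = 0.75 × (1 − e^(-1.066667)) = 0.75 × (1 − 0.344154) = 0.491885.
Expected differing sites = pL ≈ 0.491885 × 2911 = 1431.877235 ≈ 1432.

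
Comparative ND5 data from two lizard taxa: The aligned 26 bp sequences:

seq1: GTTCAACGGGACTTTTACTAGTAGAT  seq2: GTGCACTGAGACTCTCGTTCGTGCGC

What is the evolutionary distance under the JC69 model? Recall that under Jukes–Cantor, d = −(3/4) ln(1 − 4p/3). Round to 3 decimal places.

0.824

The sequences differ at 13 of 26 sites, so p = 13/26 = 0.5.
d = −(3/4) ln(1 − 4p/3) = −0.75 ln(1 − 0.666667) = −0.75 ln(0.333333)
  = −0.75 × (-1.098613) = 0.823960 substitutions/site.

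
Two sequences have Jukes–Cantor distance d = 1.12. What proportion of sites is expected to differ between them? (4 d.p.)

p = (3/4)(1 − e^(−4d/3)) = 0.75 × (1 − e^(-1.493333)) = 0.75 × (1 − 0.224623) = 0.581533.

0.5815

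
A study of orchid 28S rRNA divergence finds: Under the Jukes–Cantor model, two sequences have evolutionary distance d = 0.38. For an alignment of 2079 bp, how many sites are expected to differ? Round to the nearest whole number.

Invert JC69: p = (3/4)(1 − e^(−4d/3)) = 0.75 × (1 − e^(-0.506667)) = 0.75 × (1 − 0.602500) = 0.298125.
Expected differing sites = pL ≈ 0.298125 × 2079 = 619.801875 ≈ 620.

620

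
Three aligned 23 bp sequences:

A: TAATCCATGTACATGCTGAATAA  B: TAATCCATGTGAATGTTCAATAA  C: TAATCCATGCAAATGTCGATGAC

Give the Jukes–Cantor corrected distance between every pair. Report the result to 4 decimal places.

d(A,B) = 0.1979, d(A,C) = 0.3904, d(B,C) = 0.3904

A–B: 4/23 sites differ → p ≈ 0.173913, d = −0.75 ln(1 − 0.231884) = 0.197861 ≈ 0.1979.
A–C: 7/23 sites differ → p ≈ 0.304348, d = −0.75 ln(1 − 0.405797) = 0.390401 ≈ 0.3904.
B–C: 7/23 sites differ → p ≈ 0.304348, d = −0.75 ln(1 − 0.405797) = 0.390401 ≈ 0.3904.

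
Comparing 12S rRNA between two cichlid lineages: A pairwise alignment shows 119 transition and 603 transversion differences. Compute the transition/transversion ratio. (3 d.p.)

0.197

R = 119/603 = 0.197346… ≈ 0.197 (to 3 d.p.).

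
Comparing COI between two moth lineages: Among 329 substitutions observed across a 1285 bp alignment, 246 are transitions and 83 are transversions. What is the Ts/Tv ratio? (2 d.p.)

2.96

R = 246/83 = 2.963855… ≈ 2.96 (to 2 d.p.).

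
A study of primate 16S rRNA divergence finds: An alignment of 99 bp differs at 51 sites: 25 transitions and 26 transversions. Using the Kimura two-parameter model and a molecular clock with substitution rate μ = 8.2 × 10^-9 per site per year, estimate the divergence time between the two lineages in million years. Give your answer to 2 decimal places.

P = 25/99 ≈ 0.252525 and Q = 26/99 ≈ 0.262626.
Under the Kimura two-parameter model, d = −½ ln(1 − 2P − Q) − ¼ ln(1 − 2Q).
1 − 2P − Q = 0.232324, giving −½ ln(0.232324) = 0.729811.
1 − 2Q = 0.474748, giving −¼ ln(0.474748) = 0.186243.
d = 0.729811 + 0.186243 = 0.916054.
Under a molecular clock d = 2μt, so t = d/(2μ) = 0.916054 / (2 × 8.2 × 10^-9) = 55.86 million years.

55.86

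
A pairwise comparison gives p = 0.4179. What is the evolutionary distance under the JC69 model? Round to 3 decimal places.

d = −(3/4) ln(1 − 4p/3) = −0.75 ln(1 − 0.5572) = −0.75 ln(0.4428)
  = −0.75 × (-0.814637) = 0.610978 substitutions/site.

0.611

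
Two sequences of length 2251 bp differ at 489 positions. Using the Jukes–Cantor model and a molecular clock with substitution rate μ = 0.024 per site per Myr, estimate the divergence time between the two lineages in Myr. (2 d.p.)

5.34

p = 489/2251 ≈ 0.217237.
d = −(3/4) ln(1 − 4p/3) = −0.75 ln(1 − 0.289649) = −0.75 ln(0.710351)
  = −0.75 × (-0.341996) = 0.256497 substitutions/site.
Under a molecular clock d = 2μt, so t = d/(2μ) = 0.256497 / (2 × 0.024) = 5.34 Myr.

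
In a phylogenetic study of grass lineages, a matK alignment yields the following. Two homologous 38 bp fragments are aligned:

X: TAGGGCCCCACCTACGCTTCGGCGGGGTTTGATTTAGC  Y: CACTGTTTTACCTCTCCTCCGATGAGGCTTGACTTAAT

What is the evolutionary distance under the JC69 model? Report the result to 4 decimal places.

The sequences differ at 18 of 38 sites, so p = 18/38 ≈ 0.473684.
d = −(3/4) ln(1 − 4p/3) = −0.75 ln(1 − 0.631579) = −0.75 ln(0.368421)
  = −0.75 × (-0.998529) = 0.748897 substitutions/site.

0.7489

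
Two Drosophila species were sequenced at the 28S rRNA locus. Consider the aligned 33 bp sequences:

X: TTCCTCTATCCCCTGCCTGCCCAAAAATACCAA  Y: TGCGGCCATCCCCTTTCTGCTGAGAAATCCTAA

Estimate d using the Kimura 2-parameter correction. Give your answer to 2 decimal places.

0.44

Of 33 sites, 5 differences are transitions and 6 are transversions, so P = 5/33 ≈ 0.151515 and Q = 6/33 ≈ 0.181818.
Under the Kimura two-parameter model, d = −½ ln(1 − 2P − Q) − ¼ ln(1 − 2Q).
1 − 2P − Q = 0.515152, giving −½ ln(0.515152) = 0.331647.
1 − 2Q = 0.636364, giving −¼ ln(0.636364) = 0.112996.
d = 0.331647 + 0.112996 = 0.444643.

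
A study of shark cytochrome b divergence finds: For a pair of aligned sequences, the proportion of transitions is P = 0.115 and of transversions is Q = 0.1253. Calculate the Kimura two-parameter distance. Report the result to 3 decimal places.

0.292

Under the Kimura two-parameter model, d = −½ ln(1 − 2P − Q) − ¼ ln(1 − 2Q).
1 − 2P − Q = 0.6447, giving −½ ln(0.6447) = 0.219485.
1 − 2Q = 0.7494, giving −¼ ln(0.7494) = 0.072121.
d = 0.219485 + 0.072121 = 0.291606.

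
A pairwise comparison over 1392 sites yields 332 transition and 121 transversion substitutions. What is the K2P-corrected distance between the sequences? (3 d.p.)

P = 332/1392 ≈ 0.238506 and Q = 121/1392 ≈ 0.086925.
Under the Kimura two-parameter model, d = −½ ln(1 − 2P − Q) − ¼ ln(1 − 2Q).
1 − 2P − Q = 0.436063, giving −½ ln(0.436063) = 0.414984.
1 − 2Q = 0.82615, giving −¼ ln(0.82615) = 0.047745.
d = 0.414984 + 0.047745 = 0.462729.

0.463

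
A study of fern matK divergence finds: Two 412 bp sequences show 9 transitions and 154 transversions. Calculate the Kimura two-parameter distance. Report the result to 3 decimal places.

P = 9/412 ≈ 0.021845 and Q = 154/412 ≈ 0.373786.
Under the Kimura two-parameter model, d = −½ ln(1 − 2P − Q) − ¼ ln(1 − 2Q).
1 − 2P − Q = 0.582524, giving −½ ln(0.582524) = 0.270192.
1 − 2Q = 0.252428, giving −¼ ln(0.252428) = 0.344157.
d = 0.270192 + 0.344157 = 0.614349.

0.614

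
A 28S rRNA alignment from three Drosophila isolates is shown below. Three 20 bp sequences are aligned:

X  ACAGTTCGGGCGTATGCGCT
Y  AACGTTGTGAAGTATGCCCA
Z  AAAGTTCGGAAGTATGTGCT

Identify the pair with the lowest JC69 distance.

X and Z

X–Y: 8/20 differ, p = 0.400, d = 0.572.
X–Z: 4/20 differ, p = 0.200, d = 0.233.
Y–Z: 6/20 differ, p = 0.300, d = 0.383.
The smallest distance is between X and Z.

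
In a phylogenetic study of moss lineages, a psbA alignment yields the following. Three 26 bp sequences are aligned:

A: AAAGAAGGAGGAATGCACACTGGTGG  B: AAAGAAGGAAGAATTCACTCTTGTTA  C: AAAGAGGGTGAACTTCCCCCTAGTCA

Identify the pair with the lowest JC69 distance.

A and B

A–B: 6/26 differ, p = 0.231, d = 0.276.
A–C: 10/26 differ, p = 0.385, d = 0.539.
B–C: 9/26 differ, p = 0.346, d = 0.464.
The smallest distance is between A and B.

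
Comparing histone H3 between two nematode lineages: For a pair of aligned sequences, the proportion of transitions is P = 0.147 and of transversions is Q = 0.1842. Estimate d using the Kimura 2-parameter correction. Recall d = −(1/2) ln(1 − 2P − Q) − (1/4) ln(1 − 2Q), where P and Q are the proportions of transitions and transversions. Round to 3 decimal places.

0.440

Under the Kimura two-parameter model, d = −½ ln(1 − 2P − Q) − ¼ ln(1 − 2Q).
1 − 2P − Q = 0.5218, giving −½ ln(0.5218) = 0.325235.
1 − 2Q = 0.6316, giving −¼ ln(0.6316) = 0.114875.
d = 0.325235 + 0.114875 = 0.440110.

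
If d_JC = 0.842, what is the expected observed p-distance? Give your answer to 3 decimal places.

0.506

p = (3/4)(1 − e^(−4d/3)) = 0.75 × (1 − e^(-1.122667)) = 0.75 × (1 − 0.325411) = 0.505942.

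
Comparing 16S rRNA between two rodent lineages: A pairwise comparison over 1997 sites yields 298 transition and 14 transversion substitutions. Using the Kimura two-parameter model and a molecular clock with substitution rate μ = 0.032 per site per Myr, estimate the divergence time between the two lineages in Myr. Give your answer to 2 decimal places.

2.90

P = 298/1997 ≈ 0.149224 and Q = 14/1997 ≈ 0.007011.
Under the Kimura two-parameter model, d = −½ ln(1 − 2P − Q) − ¼ ln(1 − 2Q).
1 − 2P − Q = 0.694541, giving −½ ln(0.694541) = 0.182252.
1 − 2Q = 0.985978, giving −¼ ln(0.985978) = 0.003530.
d = 0.182252 + 0.003530 = 0.185782.
Under a molecular clock d = 2μt, so t = d/(2μ) = 0.185782 / (2 × 0.032) = 2.90 Myr.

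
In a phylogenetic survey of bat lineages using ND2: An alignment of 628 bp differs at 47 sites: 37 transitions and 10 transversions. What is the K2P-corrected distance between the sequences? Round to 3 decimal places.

P = 37/628 ≈ 0.058917 and Q = 10/628 ≈ 0.015924.
Under the Kimura two-parameter model, d = −½ ln(1 − 2P − Q) − ¼ ln(1 − 2Q).
1 − 2P − Q = 0.866242, giving −½ ln(0.866242) = 0.071795.
1 − 2Q = 0.968152, giving −¼ ln(0.968152) = 0.008092.
d = 0.071795 + 0.008092 = 0.079887.

0.080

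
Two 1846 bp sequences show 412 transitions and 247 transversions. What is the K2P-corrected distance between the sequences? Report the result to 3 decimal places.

P = 412/1846 ≈ 0.223185 and Q = 247/1846 ≈ 0.133803.
Under the Kimura two-parameter model, d = −½ ln(1 − 2P − Q) − ¼ ln(1 − 2Q).
1 − 2P − Q = 0.419827, giving −½ ln(0.419827) = 0.433956.
1 − 2Q = 0.732394, giving −¼ ln(0.732394) = 0.077859.
d = 0.433956 + 0.077859 = 0.511815.

0.512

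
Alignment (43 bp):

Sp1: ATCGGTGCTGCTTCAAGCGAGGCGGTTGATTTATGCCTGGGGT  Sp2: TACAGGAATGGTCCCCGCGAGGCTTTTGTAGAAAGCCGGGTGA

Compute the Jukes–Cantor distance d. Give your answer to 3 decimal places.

The sequences differ at 20 of 43 sites, so p = 20/43 ≈ 0.465116.
d = −(3/4) ln(1 − 4p/3) = −0.75 ln(1 − 0.620155) = −0.75 ln(0.379845)
  = −0.75 × (-0.967992) = 0.725994 substitutions/site.

0.726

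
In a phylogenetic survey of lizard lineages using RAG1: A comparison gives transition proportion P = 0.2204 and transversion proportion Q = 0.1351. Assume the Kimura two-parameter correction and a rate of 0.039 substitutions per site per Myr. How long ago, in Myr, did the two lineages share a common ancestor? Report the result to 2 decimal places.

Under the Kimura two-parameter model, d = −½ ln(1 − 2P − Q) − ¼ ln(1 − 2Q).
1 − 2P − Q = 0.4241, giving −½ ln(0.4241) = 0.428893.
1 − 2Q = 0.7298, giving −¼ ln(0.7298) = 0.078746.
d = 0.428893 + 0.078746 = 0.507639.
Under a molecular clock d = 2μt, so t = d/(2μ) = 0.507639 / (2 × 0.039) = 6.51 Myr.

6.51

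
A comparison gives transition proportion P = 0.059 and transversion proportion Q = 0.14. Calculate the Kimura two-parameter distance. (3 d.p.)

0.231

Under the Kimura two-parameter model, d = −½ ln(1 − 2P − Q) − ¼ ln(1 − 2Q).
1 − 2P − Q = 0.742, giving −½ ln(0.742) = 0.149203.
1 − 2Q = 0.72, giving −¼ ln(0.72) = 0.082126.
d = 0.149203 + 0.082126 = 0.231329.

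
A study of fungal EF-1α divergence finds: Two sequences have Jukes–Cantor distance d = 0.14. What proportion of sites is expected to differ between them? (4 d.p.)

0.1277

p = (3/4)(1 − e^(−4d/3)) = 0.75 × (1 − e^(-0.186667)) = 0.75 × (1 − 0.829720) = 0.127710.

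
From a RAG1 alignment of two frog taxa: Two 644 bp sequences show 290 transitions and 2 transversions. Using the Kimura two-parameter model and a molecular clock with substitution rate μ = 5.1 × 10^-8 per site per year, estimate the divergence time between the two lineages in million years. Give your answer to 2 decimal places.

11.49

P = 290/644 ≈ 0.450311 and Q = 2/644 ≈ 0.003106.
Under the Kimura two-parameter model, d = −½ ln(1 − 2P − Q) − ¼ ln(1 − 2Q).
1 − 2P − Q = 0.096272, giving −½ ln(0.096272) = 1.170289.
1 − 2Q = 0.993788, giving −¼ ln(0.993788) = 0.001558.
d = 1.170289 + 0.001558 = 1.171847.
Under a molecular clock d = 2μt, so t = d/(2μ) = 1.171847 / (2 × 5.1 × 10^-8) = 11.49 million years.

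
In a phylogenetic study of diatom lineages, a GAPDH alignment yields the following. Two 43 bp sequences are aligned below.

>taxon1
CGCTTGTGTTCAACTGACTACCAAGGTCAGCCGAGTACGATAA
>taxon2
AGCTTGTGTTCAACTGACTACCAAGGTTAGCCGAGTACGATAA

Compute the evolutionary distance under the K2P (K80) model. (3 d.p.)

0.048

Of 43 sites, 1 differences are transitions and 1 are transversions, so P = 1/43 ≈ 0.023256 and Q = 1/43 ≈ 0.023256.
Under the Kimura two-parameter model, d = −½ ln(1 − 2P − Q) − ¼ ln(1 − 2Q).
1 − 2P − Q = 0.930232, giving −½ ln(0.930232) = 0.036161.
1 − 2Q = 0.953488, giving −¼ ln(0.953488) = 0.011907.
d = 0.036161 + 0.011907 = 0.048068.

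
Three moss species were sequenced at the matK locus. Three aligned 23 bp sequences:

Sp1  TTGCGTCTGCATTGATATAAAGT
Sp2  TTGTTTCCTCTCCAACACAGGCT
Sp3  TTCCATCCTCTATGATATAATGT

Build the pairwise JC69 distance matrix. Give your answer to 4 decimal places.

d(Sp1,Sp2) = 1.0507, d(Sp1,Sp3) = 0.3904, d(Sp2,Sp3) = 0.7614

Sp1–Sp2: 13/23 sites differ → p ≈ 0.565217, d = −0.75 ln(1 − 0.753623) = 1.050669 ≈ 1.0507.
Sp1–Sp3: 7/23 sites differ → p ≈ 0.304348, d = −0.75 ln(1 − 0.405797) = 0.390401 ≈ 0.3904.
Sp2–Sp3: 11/23 sites differ → p ≈ 0.478261, d = −0.75 ln(1 − 0.637681) = 0.761423 ≈ 0.7614.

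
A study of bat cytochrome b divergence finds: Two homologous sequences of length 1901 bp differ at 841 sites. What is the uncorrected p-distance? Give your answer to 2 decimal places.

p = 841/1901 = 0.442398… ≈ 0.44 (to 2 d.p.).

0.44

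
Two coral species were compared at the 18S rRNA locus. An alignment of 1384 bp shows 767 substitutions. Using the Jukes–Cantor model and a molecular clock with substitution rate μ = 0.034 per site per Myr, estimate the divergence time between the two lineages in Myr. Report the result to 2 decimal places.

14.81

p = 767/1384 ≈ 0.554191.
d = −(3/4) ln(1 − 4p/3) = −0.75 ln(1 − 0.738921) = −0.75 ln(0.261079)
  = −0.75 × (-1.342932) = 1.007199 substitutions/site.
Under a molecular clock d = 2μt, so t = d/(2μ) = 1.007199 / (2 × 0.034) = 14.81 Myr.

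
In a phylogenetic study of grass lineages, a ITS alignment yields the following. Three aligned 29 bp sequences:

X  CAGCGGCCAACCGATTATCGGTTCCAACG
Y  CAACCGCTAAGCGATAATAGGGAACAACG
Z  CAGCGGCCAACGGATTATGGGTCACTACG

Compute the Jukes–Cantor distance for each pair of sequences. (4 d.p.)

d(X,Y) = 0.4006, d(X,Z) = 0.1959, d(Y,Z) = 0.4618

X–Y: 9/29 sites differ → p ≈ 0.310345, d = −0.75 ln(1 − 0.413793) = 0.400562 ≈ 0.4006.
X–Z: 5/29 sites differ → p ≈ 0.172414, d = −0.75 ln(1 − 0.229885) = 0.195912 ≈ 0.1959.
Y–Z: 10/29 sites differ → p ≈ 0.344828, d = −0.75 ln(1 − 0.459771) = 0.461822 ≈ 0.4618.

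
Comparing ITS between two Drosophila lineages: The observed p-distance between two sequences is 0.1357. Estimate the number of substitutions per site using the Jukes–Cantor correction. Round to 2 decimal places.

0.15

d = −(3/4) ln(1 − 4p/3) = −0.75 ln(1 − 0.180933) = −0.75 ln(0.819067)
  = −0.75 × (-0.199589) = 0.149692 substitutions/site.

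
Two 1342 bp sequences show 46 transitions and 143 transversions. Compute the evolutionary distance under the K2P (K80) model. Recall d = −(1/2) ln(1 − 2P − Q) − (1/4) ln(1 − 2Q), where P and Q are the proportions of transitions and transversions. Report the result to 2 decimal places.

0.16

P = 46/1342 ≈ 0.034277 and Q = 143/1342 ≈ 0.106557.
Under the Kimura two-parameter model, d = −½ ln(1 − 2P − Q) − ¼ ln(1 − 2Q).
1 − 2P − Q = 0.824889, giving −½ ln(0.824889) = 0.096253.
1 − 2Q = 0.786886, giving −¼ ln(0.786886) = 0.059918.
d = 0.096253 + 0.059918 = 0.156171.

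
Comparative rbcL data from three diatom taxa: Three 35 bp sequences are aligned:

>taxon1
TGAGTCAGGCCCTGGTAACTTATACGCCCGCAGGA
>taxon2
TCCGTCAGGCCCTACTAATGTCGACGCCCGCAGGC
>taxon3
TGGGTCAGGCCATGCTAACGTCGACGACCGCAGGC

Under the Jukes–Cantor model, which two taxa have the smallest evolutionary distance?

taxon2 and taxon3

taxon1–taxon2: 9/35 differ, p = 0.257, d = 0.315.
taxon1–taxon3: 8/35 differ, p = 0.229, d = 0.273.
taxon2–taxon3: 6/35 differ, p = 0.171, d = 0.195.
The smallest distance is between taxon2 and taxon3.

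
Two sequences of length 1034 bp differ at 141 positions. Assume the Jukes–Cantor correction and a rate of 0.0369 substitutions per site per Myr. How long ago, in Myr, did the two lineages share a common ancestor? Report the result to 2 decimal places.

2.04

p = 141/1034 ≈ 0.136364.
d = −(3/4) ln(1 − 4p/3) = −0.75 ln(1 − 0.181819) = −0.75 ln(0.818181)
  = −0.75 × (-0.200672) = 0.150504 substitutions/site.
Under a molecular clock d = 2μt, so t = d/(2μ) = 0.150504 / (2 × 0.0369) = 2.04 Myr.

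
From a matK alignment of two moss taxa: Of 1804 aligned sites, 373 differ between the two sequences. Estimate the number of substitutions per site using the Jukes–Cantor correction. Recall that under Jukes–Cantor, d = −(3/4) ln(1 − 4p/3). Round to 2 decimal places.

0.24

p = 373/1804 ≈ 0.206763.
d = −(3/4) ln(1 − 4p/3) = −0.75 ln(1 − 0.275684) = −0.75 ln(0.724316)
  = −0.75 × (-0.322528) = 0.241896 substitutions/site.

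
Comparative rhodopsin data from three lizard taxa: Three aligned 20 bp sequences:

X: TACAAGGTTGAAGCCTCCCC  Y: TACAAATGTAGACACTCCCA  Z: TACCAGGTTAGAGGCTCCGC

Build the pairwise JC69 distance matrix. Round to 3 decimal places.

X–Y: 8/20 sites differ → p = 0.4, d = −0.75 ln(1 − 0.533333) = 0.571605 ≈ 0.572.
X–Z: 5/20 sites differ → p = 0.25, d = −0.75 ln(1 − 0.333333) = 0.304098 ≈ 0.304.
Y–Z: 8/20 sites differ → p = 0.4, d = −0.75 ln(1 − 0.533333) = 0.571605 ≈ 0.572.

d(X,Y) = 0.572, d(X,Z) = 0.304, d(Y,Z) = 0.572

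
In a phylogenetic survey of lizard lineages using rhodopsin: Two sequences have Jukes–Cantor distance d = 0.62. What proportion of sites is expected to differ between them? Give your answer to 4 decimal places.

p = (3/4)(1 − e^(−4d/3)) = 0.75 × (1 − e^(-0.826667)) = 0.75 × (1 − 0.437505) = 0.421871.

0.4219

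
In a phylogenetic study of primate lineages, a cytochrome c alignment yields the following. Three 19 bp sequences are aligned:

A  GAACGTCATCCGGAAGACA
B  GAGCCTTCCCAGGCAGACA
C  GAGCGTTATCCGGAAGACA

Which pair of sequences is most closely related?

A and C

A–B: 7/19 differ, p = 0.368, d = 0.507.
A–C: 2/19 differ, p = 0.105, d = 0.113.
B–C: 5/19 differ, p = 0.263, d = 0.324.
The smallest distance is between A and C.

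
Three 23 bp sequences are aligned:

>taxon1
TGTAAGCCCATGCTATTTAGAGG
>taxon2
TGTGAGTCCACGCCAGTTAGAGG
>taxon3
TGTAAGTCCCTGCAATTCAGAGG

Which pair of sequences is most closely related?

taxon1–taxon2: 5/23 differ, p = 0.217, d = 0.257.
taxon1–taxon3: 4/23 differ, p = 0.174, d = 0.198.
taxon2–taxon3: 6/23 differ, p = 0.261, d = 0.321.
The smallest distance is between taxon1 and taxon3.

taxon1 and taxon3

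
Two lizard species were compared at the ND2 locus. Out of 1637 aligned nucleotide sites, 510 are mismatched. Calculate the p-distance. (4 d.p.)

p = 510/1637 = 0.311545… ≈ 0.3115 (to 4 d.p.).

0.3115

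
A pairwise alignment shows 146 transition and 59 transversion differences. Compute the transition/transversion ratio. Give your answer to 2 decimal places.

R = 146/59 = 2.474576… ≈ 2.47 (to 2 d.p.).

2.47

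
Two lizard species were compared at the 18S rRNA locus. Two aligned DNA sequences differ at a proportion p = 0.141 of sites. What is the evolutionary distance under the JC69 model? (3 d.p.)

d = −(3/4) ln(1 − 4p/3) = −0.75 ln(1 − 0.188) = −0.75 ln(0.812)
  = −0.75 × (-0.208255) = 0.156191 substitutions/site.

0.156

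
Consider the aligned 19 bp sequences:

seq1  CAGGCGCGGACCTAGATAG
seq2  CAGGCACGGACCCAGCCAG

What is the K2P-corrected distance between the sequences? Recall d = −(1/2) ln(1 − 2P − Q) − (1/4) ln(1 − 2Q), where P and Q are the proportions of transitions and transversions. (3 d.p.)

0.258

Of 19 sites, 3 differences are transitions and 1 are transversions, so P = 3/19 ≈ 0.157895 and Q = 1/19 ≈ 0.052632.
Under the Kimura two-parameter model, d = −½ ln(1 − 2P − Q) − ¼ ln(1 − 2Q).
1 − 2P − Q = 0.631578, giving −½ ln(0.631578) = 0.229767.
1 − 2Q = 0.894736, giving −¼ ln(0.894736) = 0.027807.
d = 0.229767 + 0.027807 = 0.257574.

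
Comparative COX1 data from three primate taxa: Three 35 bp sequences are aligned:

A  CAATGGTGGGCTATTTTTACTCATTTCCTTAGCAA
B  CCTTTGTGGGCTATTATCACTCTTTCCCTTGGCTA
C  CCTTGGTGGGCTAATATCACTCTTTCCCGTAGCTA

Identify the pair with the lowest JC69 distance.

A–B: 9/35 differ, p = 0.257, d = 0.315.
A–C: 9/35 differ, p = 0.257, d = 0.315.
B–C: 4/35 differ, p = 0.114, d = 0.124.
The smallest distance is between B and C.

B and C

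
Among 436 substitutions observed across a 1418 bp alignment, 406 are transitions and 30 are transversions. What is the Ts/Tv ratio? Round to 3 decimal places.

13.533

R = 406/30 = 13.533333… ≈ 13.533 (to 3 d.p.).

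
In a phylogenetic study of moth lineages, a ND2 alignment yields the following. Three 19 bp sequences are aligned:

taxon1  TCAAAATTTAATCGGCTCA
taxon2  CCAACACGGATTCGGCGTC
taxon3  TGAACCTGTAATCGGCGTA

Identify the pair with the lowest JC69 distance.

taxon1–taxon2: 9/19 differ, p = 0.474, d = 0.749.
taxon1–taxon3: 6/19 differ, p = 0.316, d = 0.410.
taxon2–taxon3: 7/19 differ, p = 0.368, d = 0.507.
The smallest distance is between taxon1 and taxon3.

taxon1 and taxon3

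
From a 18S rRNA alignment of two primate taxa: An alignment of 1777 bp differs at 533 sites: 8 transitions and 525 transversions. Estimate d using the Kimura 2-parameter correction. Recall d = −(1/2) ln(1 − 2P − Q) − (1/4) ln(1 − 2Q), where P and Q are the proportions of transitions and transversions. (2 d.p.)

0.40

P = 8/1777 ≈ 0.004502 and Q = 525/1777 ≈ 0.295442.
Under the Kimura two-parameter model, d = −½ ln(1 − 2P − Q) − ¼ ln(1 − 2Q).
1 − 2P − Q = 0.695554, giving −½ ln(0.695554) = 0.181523.
1 − 2Q = 0.409116, giving −¼ ln(0.409116) = 0.223439.
d = 0.181523 + 0.223439 = 0.404962.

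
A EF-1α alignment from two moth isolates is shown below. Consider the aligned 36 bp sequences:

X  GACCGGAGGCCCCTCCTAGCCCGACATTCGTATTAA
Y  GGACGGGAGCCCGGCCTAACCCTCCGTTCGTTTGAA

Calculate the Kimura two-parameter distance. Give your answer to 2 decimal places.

0.44

Of 36 sites, 5 differences are transitions and 7 are transversions, so P = 5/36 ≈ 0.138889 and Q = 7/36 ≈ 0.194444.
Under the Kimura two-parameter model, d = −½ ln(1 − 2P − Q) − ¼ ln(1 − 2Q).
1 − 2P − Q = 0.527778, giving −½ ln(0.527778) = 0.319540.
1 − 2Q = 0.611112, giving −¼ ln(0.611112) = 0.123119.
d = 0.319540 + 0.123119 = 0.442659.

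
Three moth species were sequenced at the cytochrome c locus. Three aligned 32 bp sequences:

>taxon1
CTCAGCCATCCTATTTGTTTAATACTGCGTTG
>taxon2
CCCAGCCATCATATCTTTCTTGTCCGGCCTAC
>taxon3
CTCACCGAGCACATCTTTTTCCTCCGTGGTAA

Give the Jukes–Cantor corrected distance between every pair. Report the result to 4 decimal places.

taxon1–taxon2: 12/32 sites differ → p = 0.375, d = −0.75 ln(1 − 0.5) = 0.519860 ≈ 0.5199.
taxon1–taxon3: 15/32 sites differ → p = 0.46875, d = −0.75 ln(1 − 0.625) = 0.735622 ≈ 0.7356.
taxon2–taxon3: 12/32 sites differ → p = 0.375, d = −0.75 ln(1 − 0.5) = 0.519860 ≈ 0.5199.

d(taxon1,taxon2) = 0.5199, d(taxon1,taxon3) = 0.7356, d(taxon2,taxon3) = 0.5199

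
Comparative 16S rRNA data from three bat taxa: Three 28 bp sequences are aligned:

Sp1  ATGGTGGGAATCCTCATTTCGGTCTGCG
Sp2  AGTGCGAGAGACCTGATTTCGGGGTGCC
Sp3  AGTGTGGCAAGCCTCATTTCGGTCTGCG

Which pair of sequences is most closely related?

Sp1 and Sp3

Sp1–Sp2: 10/28 differ, p = 0.357, d = 0.485.
Sp1–Sp3: 4/28 differ, p = 0.143, d = 0.158.
Sp2–Sp3: 9/28 differ, p = 0.321, d = 0.420.
The smallest distance is between Sp1 and Sp3.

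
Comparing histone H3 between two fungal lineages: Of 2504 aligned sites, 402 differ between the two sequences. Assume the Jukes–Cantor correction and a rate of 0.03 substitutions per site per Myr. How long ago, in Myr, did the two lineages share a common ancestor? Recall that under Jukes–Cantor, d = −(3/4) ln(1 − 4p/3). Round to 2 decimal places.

3.01

p = 402/2504 ≈ 0.160543.
d = −(3/4) ln(1 − 4p/3) = −0.75 ln(1 − 0.214057) = −0.75 ln(0.785943)
  = −0.75 × (-0.240871) = 0.180653 substitutions/site.
Under a molecular clock d = 2μt, so t = d/(2μ) = 0.180653 / (2 × 0.03) = 3.01 Myr.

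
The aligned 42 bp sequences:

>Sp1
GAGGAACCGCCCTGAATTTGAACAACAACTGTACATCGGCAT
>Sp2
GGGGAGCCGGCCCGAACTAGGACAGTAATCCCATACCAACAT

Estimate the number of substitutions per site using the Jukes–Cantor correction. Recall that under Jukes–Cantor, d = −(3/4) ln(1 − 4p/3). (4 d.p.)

0.5819

The sequences differ at 17 of 42 sites, so p = 17/42 ≈ 0.404762.
d = −(3/4) ln(1 − 4p/3) = −0.75 ln(1 − 0.539683) = −0.75 ln(0.460317)
  = −0.75 × (-0.775840) = 0.581880 substitutions/site.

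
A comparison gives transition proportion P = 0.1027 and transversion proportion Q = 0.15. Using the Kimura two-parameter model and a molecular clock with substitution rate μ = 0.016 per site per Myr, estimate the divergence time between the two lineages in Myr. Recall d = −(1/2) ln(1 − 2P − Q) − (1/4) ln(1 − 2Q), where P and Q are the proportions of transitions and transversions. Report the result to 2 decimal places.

9.65

Under the Kimura two-parameter model, d = −½ ln(1 − 2P − Q) − ¼ ln(1 − 2Q).
1 − 2P − Q = 0.6446, giving −½ ln(0.6446) = 0.219563.
1 − 2Q = 0.7, giving −¼ ln(0.7) = 0.089169.
d = 0.219563 + 0.089169 = 0.308732.
Under a molecular clock d = 2μt, so t = d/(2μ) = 0.308732 / (2 × 0.016) = 9.65 Myr.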